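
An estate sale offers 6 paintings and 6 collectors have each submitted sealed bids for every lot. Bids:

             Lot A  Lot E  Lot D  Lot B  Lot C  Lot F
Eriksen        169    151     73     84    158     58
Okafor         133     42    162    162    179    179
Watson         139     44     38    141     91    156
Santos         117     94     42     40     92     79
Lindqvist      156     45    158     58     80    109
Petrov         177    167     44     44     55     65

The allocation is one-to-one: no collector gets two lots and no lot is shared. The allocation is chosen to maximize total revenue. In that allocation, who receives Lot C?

Eriksen receives Lot C.

This is the linear assignment problem.
Optimal: Eriksen→Lot C ($158), Okafor→Lot F ($179), Watson→Lot B ($141), Santos→Lot A ($117), Lindqvist→Lot D ($158), Petrov→Lot E ($167) — total 158+179+141+117+158+167 = $920.
Next-best assignment: Eriksen→Lot C, Okafor→Lot B, Watson→Lot F, Santos→Lot A, Lindqvist→Lot D, Petrov→Lot E = $918.
Checked against all permutations: $920 is optimal.
Eriksen's own top lot is Lot A ($169), but forcing Eriksen→Lot A and reassigning the rest optimally gives only $906 — worse by 14.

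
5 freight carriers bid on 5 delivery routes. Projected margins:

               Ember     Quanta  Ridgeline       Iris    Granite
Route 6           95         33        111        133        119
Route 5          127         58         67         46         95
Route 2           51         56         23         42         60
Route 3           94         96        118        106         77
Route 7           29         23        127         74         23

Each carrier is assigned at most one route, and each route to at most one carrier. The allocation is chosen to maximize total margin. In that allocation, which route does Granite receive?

Treat this as an assignment problem: match each carrier to one route.
Optimal: Ember→Route 5 ($127k), Quanta→Route 3 ($96k), Ridgeline→Route 7 ($127k), Iris→Route 6 ($133k), Granite→Route 2 ($60k) — total 127+96+127+133+60 = $543k.
Column-greedy (each route in turn goes to its best remaining carrier) gives $461k, worse by 82.
Next-best assignment: Ember→Route 5, Quanta→Route 2, Ridgeline→Route 7, Iris→Route 3, Granite→Route 6 = $535k.
Granite's own top route is Route 6 ($119k), but forcing Granite→Route 6 and reassigning the rest optimally gives only $535k — worse by 8.

Granite receives Route 2.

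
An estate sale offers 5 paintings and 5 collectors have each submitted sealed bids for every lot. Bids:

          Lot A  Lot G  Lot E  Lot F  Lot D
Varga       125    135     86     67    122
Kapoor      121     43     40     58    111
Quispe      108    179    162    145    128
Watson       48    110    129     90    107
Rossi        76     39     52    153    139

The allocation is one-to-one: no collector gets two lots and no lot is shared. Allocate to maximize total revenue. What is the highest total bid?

Maximum total: $704

This is a one-to-one assignment (maximum-weight bipartite matching).
Optimal: Varga→Lot D ($122), Kapoor→Lot A ($121), Quispe→Lot G ($179), Watson→Lot E ($129), Rossi→Lot F ($153) — total 122+121+179+129+153 = $704.
Max-entry greedy (repeatedly take the single best remaining cell) gives $697, worse by 7.
Next-best assignment: Varga→Lot A, Kapoor→Lot D, Quispe→Lot G, Watson→Lot E, Rossi→Lot F = $697.
Checked against all permutations: $704 is optimal.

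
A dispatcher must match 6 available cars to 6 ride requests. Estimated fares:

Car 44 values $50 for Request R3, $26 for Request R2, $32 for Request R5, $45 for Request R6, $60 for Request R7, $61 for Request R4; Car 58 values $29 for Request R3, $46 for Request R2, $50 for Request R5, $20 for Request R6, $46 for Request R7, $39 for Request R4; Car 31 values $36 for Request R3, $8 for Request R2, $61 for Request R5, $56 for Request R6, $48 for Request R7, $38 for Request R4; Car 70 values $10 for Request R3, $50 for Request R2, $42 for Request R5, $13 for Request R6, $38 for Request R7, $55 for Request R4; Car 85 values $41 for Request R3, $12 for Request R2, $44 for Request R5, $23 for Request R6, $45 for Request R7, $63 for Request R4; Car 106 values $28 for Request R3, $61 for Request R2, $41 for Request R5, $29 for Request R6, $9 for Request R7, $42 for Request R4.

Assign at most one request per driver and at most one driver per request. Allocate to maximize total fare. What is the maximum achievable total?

Optimal: Car 44→Request R7 ($60), Car 58→Request R5 ($50), Car 31→Request R6 ($56), Car 70→Request R4 ($55), Car 85→Request R3 ($41), Car 106→Request R2 ($61) — total 60+50+56+55+41+61 = $323.
Column-greedy (each request in turn goes to its best remaining driver) gives $296, worse by 27.
Next-best assignment: Car 44→Request R3, Car 58→Request R5, Car 31→Request R6, Car 70→Request R7, Car 85→Request R4, Car 106→Request R2 = $318.
No other one-to-one assignment exceeds $323.

Max total: $323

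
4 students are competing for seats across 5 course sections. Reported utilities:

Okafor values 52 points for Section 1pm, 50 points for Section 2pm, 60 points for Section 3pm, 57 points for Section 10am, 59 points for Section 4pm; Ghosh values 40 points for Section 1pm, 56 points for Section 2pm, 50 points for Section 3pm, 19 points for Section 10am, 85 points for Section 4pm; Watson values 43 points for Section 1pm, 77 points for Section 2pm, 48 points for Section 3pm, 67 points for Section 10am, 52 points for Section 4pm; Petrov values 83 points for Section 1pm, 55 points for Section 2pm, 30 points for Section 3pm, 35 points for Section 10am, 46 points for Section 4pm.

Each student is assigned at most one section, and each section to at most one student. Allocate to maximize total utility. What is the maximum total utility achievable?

Max total: 305 points

This is a one-to-one assignment (maximum-weight bipartite matching).
Optimal: Okafor→Section 3pm (60 points), Ghosh→Section 4pm (85 points), Watson→Section 2pm (77 points), Petrov→Section 1pm (83 points) — total 60+85+77+83 = 305 points.
Column-greedy (each section in turn goes to its best remaining student) gives 239 points, worse by 66.
Next-best assignment: Okafor→Section 10am, Ghosh→Section 4pm, Watson→Section 2pm, Petrov→Section 1pm = 302 points.
Every other assignment is strictly worse.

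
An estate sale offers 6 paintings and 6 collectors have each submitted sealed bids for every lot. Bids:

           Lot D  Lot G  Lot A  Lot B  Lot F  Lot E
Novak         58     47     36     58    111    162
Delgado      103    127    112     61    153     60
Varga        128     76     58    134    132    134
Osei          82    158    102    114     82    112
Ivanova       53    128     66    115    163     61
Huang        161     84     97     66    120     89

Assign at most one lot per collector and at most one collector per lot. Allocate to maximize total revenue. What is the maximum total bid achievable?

Max total: $890

This is a one-to-one assignment (maximum-weight bipartite matching).
Optimal: Novak→Lot E ($162), Delgado→Lot A ($112), Varga→Lot B ($134), Osei→Lot G ($158), Ivanova→Lot F ($163), Huang→Lot D ($161) — total 162+112+134+158+163+161 = $890.
Row-greedy (each collector in turn takes its best remaining lot) gives $834, worse by 56.
Next-best assignment: Novak→Lot E, Delgado→Lot G, Varga→Lot B, Osei→Lot A, Ivanova→Lot F, Huang→Lot D = $849.
Swapping Varga↔Ivanova (Varga→Lot F $132, Ivanova→Lot B $115) loses 50.
Every other assignment is strictly worse.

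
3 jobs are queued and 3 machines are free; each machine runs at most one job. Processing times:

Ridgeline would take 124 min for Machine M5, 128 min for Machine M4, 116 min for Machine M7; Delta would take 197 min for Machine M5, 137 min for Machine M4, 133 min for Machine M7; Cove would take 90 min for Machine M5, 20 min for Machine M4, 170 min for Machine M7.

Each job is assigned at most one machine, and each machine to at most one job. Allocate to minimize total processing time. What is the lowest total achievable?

This is the linear assignment problem.
Optimal: Ridgeline→Machine M5 (124 min), Delta→Machine M7 (133 min), Cove→Machine M4 (20 min) — total 124+133+20 = 277 min.
Min-entry greedy (repeatedly take the single cheapest remaining cell) gives 333 min, worse by 56.
Next-best assignment: Ridgeline→Machine M7, Delta→Machine M5, Cove→Machine M4 = 333 min.
Swapping Ridgeline↔Delta (Ridgeline→Machine M7 116 min, Delta→Machine M5 197 min) adds 56.
Checked against all permutations: 277 min is optimal.

Min total: 277 min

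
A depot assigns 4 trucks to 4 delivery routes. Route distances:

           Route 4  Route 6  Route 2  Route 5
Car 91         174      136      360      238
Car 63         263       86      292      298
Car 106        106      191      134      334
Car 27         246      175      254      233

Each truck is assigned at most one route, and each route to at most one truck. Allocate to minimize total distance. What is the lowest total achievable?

This is the linear assignment problem.
Optimal: Car 91→Route 4 (174 km), Car 63→Route 6 (86 km), Car 106→Route 2 (134 km), Car 27→Route 5 (233 km) — total 174+86+134+233 = 627 km.
Row-greedy (each truck in turn takes its cheapest remaining route) gives 766 km, worse by 139.
Every other assignment is strictly worse.

Min total: 627 km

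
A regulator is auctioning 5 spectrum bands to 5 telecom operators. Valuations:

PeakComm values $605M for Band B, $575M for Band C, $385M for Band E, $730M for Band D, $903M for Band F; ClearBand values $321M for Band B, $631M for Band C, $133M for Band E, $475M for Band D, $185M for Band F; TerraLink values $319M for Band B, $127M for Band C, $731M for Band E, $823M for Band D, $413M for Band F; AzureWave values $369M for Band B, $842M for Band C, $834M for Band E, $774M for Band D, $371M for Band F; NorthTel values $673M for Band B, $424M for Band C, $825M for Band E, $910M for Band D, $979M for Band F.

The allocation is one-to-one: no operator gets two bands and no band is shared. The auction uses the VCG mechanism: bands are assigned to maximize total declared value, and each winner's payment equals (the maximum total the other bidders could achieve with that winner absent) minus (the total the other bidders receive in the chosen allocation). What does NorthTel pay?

NorthTel pays $298M.

Efficient allocation: PeakComm→Band B ($605M), ClearBand→Band C ($631M), TerraLink→Band D ($823M), AzureWave→Band E ($834M), NorthTel→Band F ($979M); total welfare W = $3872M.
NorthTel receives Band F at value $979M, so the others get W − 979 = $2893M.
Without NorthTel: best allocation of the remaining 4 bidders over all 5 bands is PeakComm→Band F ($903M), ClearBand→Band C ($631M), TerraLink→Band D ($823M), AzureWave→Band E ($834M), total $3191M.
VCG payment = (others' best without NorthTel) − (others' welfare with NorthTel) = 3191 − 2893 = $298M.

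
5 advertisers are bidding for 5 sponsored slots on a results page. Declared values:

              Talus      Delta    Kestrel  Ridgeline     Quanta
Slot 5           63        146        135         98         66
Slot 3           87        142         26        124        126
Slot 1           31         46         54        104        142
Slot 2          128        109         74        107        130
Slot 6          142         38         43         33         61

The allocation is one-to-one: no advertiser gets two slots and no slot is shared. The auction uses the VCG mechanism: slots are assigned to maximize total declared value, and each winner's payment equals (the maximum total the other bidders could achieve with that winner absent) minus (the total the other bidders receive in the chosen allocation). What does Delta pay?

Delta pays $17.

Efficient allocation: Talus→Slot 6 ($142), Delta→Slot 3 ($142), Kestrel→Slot 5 ($135), Ridgeline→Slot 2 ($107), Quanta→Slot 1 ($142); total welfare W = $668.
Delta receives Slot 3 at value $142, so the others get W − 142 = $526.
Without Delta: best allocation of the remaining 4 bidders over all 5 slots is Talus→Slot 6 ($142), Kestrel→Slot 5 ($135), Ridgeline→Slot 3 ($124), Quanta→Slot 1 ($142), total $543.
VCG payment = (others' best without Delta) − (others' welfare with Delta) = 543 − 526 = $17.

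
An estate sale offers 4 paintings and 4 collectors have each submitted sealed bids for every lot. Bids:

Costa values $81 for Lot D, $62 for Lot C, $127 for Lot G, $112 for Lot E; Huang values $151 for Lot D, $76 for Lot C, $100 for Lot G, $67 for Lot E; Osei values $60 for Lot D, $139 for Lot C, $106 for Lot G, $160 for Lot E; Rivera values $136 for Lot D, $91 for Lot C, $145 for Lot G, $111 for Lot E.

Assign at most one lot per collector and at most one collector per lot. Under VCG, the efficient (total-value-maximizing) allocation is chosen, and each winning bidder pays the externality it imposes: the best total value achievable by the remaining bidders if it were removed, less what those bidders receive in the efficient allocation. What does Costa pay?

Efficient allocation: Costa→Lot E ($112), Huang→Lot D ($151), Osei→Lot C ($139), Rivera→Lot G ($145); total welfare W = $547.
Costa receives Lot E at value $112, so the others get W − 112 = $435.
Without Costa: best allocation of the remaining 3 bidders over all 4 lots is Huang→Lot D ($151), Osei→Lot E ($160), Rivera→Lot G ($145), total $456.
VCG payment = (others' best without Costa) − (others' welfare with Costa) = 456 − 435 = $21.

Costa pays $21.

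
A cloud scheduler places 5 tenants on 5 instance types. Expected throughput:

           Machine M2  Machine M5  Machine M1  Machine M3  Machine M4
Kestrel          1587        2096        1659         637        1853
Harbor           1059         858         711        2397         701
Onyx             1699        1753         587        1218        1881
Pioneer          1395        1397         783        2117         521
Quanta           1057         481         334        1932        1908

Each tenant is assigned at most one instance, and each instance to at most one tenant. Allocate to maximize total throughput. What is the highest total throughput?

Maximum total: 9112 ops/s

This is the linear assignment problem.
Optimal: Kestrel→Machine M1 (1659 ops/s), Harbor→Machine M3 (2397 ops/s), Onyx→Machine M5 (1753 ops/s), Pioneer→Machine M2 (1395 ops/s), Quanta→Machine M4 (1908 ops/s) — total 1659+2397+1753+1395+1908 = 9112 ops/s.
Max-entry greedy (repeatedly take the single best remaining cell) gives 8883 ops/s, worse by 229.
Swapping Kestrel↔Onyx (Kestrel→Machine M5 2096 ops/s, Onyx→Machine M1 587 ops/s) loses 729.
Checked against all permutations: 9112 ops/s is optimal.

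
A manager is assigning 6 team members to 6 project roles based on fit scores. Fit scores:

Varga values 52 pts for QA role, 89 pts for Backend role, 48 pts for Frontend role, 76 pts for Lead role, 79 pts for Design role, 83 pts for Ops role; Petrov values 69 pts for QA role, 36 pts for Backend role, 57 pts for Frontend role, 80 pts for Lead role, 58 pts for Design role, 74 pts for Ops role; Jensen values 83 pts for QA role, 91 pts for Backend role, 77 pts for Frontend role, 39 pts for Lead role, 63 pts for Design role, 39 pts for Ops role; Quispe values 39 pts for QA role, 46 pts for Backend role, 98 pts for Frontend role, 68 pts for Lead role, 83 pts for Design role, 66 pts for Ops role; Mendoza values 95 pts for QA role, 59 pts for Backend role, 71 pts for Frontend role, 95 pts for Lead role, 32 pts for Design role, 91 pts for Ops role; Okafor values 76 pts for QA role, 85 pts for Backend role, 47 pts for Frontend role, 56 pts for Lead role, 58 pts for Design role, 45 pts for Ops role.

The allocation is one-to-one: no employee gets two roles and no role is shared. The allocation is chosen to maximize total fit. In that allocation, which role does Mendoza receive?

Mendoza receives Ops role.

Optimal: Varga→Design role (79 pts), Petrov→Lead role (80 pts), Jensen→QA role (83 pts), Quispe→Frontend role (98 pts), Mendoza→Ops role (91 pts), Okafor→Backend role (85 pts) — total 79+80+83+98+91+85 = 516 pts.
Column-greedy (each role in turn goes to its best remaining employee) gives 488 pts, worse by 28.
Next-best assignment: Varga→Design role, Petrov→Lead role, Jensen→Backend role, Quispe→Frontend role, Mendoza→Ops role, Okafor→QA role = 515 pts.
Swapping Okafor↔Varga (Okafor→Design role 58 pts, Varga→Backend role 89 pts) loses 17.
Mendoza's own top role is QA role (95 pts), but forcing Mendoza→QA role and reassigning the rest optimally gives only 505 pts — worse by 11.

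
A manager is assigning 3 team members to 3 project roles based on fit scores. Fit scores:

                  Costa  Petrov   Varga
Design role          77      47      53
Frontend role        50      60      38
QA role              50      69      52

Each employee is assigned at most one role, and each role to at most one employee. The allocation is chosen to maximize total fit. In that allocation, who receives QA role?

Varga receives QA role.

This is a one-to-one assignment (maximum-weight bipartite matching).
Optimal: Costa→Design role (77 pts), Petrov→Frontend role (60 pts), Varga→QA role (52 pts) — total 77+60+52 = 189 pts.
Max-entry greedy (repeatedly take the single best remaining cell) gives 184 pts, worse by 5.
Next-best assignment: Costa→Design role, Petrov→QA role, Varga→Frontend role = 184 pts.
Swapping Varga↔Petrov (Varga→Frontend role 38 pts, Petrov→QA role 69 pts) loses 5.
No other one-to-one assignment exceeds 189 pts.
Varga's own top role is Design role (53 pts), but forcing Varga→Design role and reassigning the rest optimally gives only 172 pts — worse by 17.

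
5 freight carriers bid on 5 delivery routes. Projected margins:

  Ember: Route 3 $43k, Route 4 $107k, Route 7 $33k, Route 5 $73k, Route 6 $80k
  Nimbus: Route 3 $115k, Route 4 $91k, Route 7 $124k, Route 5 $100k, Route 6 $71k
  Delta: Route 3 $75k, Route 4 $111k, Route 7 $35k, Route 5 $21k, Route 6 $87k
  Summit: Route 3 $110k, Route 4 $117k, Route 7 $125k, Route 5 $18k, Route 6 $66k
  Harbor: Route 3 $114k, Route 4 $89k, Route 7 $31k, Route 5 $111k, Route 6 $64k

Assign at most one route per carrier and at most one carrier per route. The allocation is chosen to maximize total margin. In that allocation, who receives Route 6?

Delta receives Route 6.

Optimal: Ember→Route 4 ($107k), Nimbus→Route 3 ($115k), Delta→Route 6 ($87k), Summit→Route 7 ($125k), Harbor→Route 5 ($111k) — total 107+115+87+125+111 = $545k.
Max-entry greedy (repeatedly take the single best remaining cell) gives $542k, worse by 3.
Every other assignment is strictly worse.
Delta's own top route is Route 4 ($111k), but forcing Delta→Route 4 and reassigning the rest optimally gives only $542k — worse by 3.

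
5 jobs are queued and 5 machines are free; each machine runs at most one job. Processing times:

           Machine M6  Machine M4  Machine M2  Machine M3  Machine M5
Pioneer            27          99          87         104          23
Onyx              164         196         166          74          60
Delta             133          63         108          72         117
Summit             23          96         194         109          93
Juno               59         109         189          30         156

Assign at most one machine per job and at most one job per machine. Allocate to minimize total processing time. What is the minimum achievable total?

Optimal: Pioneer→Machine M2 (87 min), Onyx→Machine M5 (60 min), Delta→Machine M4 (63 min), Summit→Machine M6 (23 min), Juno→Machine M3 (30 min) — total 87+60+63+23+30 = 263 min.
Min-entry greedy (repeatedly take the single cheapest remaining cell) gives 305 min, worse by 42.
Next-best assignment: Pioneer→Machine M5, Onyx→Machine M2, Delta→Machine M4, Summit→Machine M6, Juno→Machine M3 = 305 min.

Minimum total: 263 min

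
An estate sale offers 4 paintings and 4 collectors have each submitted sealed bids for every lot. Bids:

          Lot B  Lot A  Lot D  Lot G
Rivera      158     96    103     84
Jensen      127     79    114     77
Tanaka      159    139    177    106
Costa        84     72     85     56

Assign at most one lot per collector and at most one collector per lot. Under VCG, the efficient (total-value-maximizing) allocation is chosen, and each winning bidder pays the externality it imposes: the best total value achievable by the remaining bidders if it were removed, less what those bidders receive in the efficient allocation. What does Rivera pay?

Efficient allocation: Rivera→Lot B ($158), Jensen→Lot G ($77), Tanaka→Lot D ($177), Costa→Lot A ($72); total welfare W = $484.
Rivera receives Lot B at value $158, so the others get W − 158 = $326.
Without Rivera: best allocation of the remaining 3 bidders over all 4 lots is Jensen→Lot B ($127), Tanaka→Lot D ($177), Costa→Lot A ($72), total $376.
VCG payment = (others' best without Rivera) − (others' welfare with Rivera) = 376 − 326 = $50.

Rivera pays $50.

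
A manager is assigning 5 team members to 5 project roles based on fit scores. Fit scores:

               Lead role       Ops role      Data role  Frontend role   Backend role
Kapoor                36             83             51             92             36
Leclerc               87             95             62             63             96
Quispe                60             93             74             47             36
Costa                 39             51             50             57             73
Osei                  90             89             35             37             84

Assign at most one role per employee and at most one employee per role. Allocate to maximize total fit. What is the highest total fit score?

Treat this as an assignment problem: match each employee to one role.
Optimal: Kapoor→Frontend role (92 pts), Leclerc→Ops role (95 pts), Quispe→Data role (74 pts), Costa→Backend role (73 pts), Osei→Lead role (90 pts) — total 92+95+74+73+90 = 424 pts.
Row-greedy (each employee in turn takes its best remaining role) gives 421 pts, worse by 3.
Checked against all permutations: 424 pts is optimal.

Maximum total: 424 pts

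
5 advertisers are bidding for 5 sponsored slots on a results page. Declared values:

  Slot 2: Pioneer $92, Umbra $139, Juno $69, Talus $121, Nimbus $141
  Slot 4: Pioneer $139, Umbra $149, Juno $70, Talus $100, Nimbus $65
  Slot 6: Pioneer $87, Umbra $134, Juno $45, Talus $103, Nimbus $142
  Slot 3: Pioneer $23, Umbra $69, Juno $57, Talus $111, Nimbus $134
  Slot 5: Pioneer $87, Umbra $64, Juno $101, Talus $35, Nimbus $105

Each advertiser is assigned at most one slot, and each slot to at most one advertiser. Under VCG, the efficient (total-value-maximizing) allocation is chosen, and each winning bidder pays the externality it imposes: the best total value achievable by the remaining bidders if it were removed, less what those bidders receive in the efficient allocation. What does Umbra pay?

Efficient allocation: Pioneer→Slot 4 ($139), Umbra→Slot 2 ($139), Juno→Slot 5 ($101), Talus→Slot 3 ($111), Nimbus→Slot 6 ($142); total welfare W = $632.
Umbra receives Slot 2 at value $139, so the others get W − 139 = $493.
Without Umbra: best allocation of the remaining 4 bidders over all 5 slots is Pioneer→Slot 4 ($139), Juno→Slot 5 ($101), Talus→Slot 2 ($121), Nimbus→Slot 6 ($142), total $503.
VCG payment = (others' best without Umbra) − (others' welfare with Umbra) = 503 − 493 = $10.

Umbra pays $10.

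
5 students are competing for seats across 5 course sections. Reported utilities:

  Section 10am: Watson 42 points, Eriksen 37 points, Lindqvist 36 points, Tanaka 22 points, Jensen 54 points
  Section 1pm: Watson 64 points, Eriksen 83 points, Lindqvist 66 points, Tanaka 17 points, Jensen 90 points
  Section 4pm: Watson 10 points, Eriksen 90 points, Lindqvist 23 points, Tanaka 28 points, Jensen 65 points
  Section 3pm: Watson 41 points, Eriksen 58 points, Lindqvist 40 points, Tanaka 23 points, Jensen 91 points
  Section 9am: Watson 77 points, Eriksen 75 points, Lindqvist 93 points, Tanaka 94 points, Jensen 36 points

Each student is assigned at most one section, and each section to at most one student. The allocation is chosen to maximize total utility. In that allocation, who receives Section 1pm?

Treat this as an assignment problem: match each student to one section.
Optimal: Watson→Section 10am (42 points), Eriksen→Section 4pm (90 points), Lindqvist→Section 1pm (66 points), Tanaka→Section 9am (94 points), Jensen→Section 3pm (91 points) — total 42+90+66+94+91 = 383 points.
Column-greedy (each section in turn goes to its best remaining student) gives 299 points, worse by 84.
Lindqvist's own top section is Section 9am (93 points), but forcing Lindqvist→Section 9am and reassigning the rest optimally gives only 360 points — worse by 23.

Lindqvist receives Section 1pm.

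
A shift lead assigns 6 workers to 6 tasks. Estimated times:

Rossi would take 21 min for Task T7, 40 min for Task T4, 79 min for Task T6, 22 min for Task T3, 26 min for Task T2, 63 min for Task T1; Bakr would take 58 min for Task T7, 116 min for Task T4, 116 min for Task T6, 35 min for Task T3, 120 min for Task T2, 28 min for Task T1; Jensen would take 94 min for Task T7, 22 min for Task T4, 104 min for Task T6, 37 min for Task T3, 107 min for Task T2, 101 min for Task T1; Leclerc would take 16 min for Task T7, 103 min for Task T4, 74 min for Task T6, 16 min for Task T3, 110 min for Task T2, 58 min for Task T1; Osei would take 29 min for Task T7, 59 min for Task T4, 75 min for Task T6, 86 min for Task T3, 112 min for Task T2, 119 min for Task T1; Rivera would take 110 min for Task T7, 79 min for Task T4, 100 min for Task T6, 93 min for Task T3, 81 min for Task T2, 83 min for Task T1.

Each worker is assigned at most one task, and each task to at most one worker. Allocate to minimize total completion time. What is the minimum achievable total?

Optimal: Rossi→Task T2 (26 min), Bakr→Task T1 (28 min), Jensen→Task T4 (22 min), Leclerc→Task T3 (16 min), Osei→Task T7 (29 min), Rivera→Task T6 (100 min) — total 26+28+22+16+29+100 = 221 min.
Column-greedy (each task in turn goes to its cheapest remaining worker) gives 244 min, worse by 23.
Next-best assignment: Rossi→Task T7, Bakr→Task T1, Jensen→Task T4, Leclerc→Task T3, Osei→Task T6, Rivera→Task T2 = 243 min.

Min total: 221 min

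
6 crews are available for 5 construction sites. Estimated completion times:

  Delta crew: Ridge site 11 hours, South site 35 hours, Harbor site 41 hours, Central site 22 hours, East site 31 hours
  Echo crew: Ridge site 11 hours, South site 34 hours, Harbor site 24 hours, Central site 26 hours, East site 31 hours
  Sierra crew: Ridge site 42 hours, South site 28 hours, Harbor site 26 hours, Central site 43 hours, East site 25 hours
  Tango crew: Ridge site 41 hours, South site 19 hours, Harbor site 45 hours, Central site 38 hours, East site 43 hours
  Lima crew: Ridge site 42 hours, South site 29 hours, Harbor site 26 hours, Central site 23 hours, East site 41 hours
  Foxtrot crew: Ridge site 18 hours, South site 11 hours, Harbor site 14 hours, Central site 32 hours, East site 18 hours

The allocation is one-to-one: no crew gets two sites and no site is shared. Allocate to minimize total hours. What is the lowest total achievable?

Optimal: Echo crew→Ridge site (11 hours), Tango crew→South site (19 hours), Foxtrot crew→Harbor site (14 hours), Delta crew→Central site (22 hours), Sierra crew→East site (25 hours) — total 11+19+14+22+25 = 91 hours.
Next-best assignment: Delta crew→Ridge site, Tango crew→South site, Foxtrot crew→Harbor site, Lima crew→Central site, Sierra crew→East site = 92 hours.
Swapping Sierra crew↔Echo crew (Sierra crew→Ridge site 42 hours, Echo crew→East site 31 hours) adds 37.
Checked against all permutations: 91 hours is optimal.

Min total: 91 hours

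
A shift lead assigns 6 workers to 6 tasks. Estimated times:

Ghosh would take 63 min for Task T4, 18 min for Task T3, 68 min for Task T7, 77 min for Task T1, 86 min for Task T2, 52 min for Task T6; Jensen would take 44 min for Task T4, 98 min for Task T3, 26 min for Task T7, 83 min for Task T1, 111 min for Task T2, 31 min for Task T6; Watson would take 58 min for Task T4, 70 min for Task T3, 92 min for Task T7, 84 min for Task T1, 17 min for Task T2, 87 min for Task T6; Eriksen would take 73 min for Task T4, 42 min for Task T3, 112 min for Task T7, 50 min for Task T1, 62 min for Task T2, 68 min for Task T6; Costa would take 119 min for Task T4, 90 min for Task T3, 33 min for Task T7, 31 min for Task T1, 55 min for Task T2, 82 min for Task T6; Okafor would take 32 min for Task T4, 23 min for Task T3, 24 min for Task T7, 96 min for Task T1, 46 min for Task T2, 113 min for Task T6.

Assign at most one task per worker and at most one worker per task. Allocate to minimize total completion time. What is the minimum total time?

Min total: 181 min

Optimal: Ghosh→Task T3 (18 min), Jensen→Task T6 (31 min), Watson→Task T2 (17 min), Eriksen→Task T1 (50 min), Costa→Task T7 (33 min), Okafor→Task T4 (32 min) — total 18+31+17+50+33+32 = 181 min.
Row-greedy (each worker in turn takes its cheapest remaining task) gives 225 min, worse by 44.
Every other assignment is strictly worse.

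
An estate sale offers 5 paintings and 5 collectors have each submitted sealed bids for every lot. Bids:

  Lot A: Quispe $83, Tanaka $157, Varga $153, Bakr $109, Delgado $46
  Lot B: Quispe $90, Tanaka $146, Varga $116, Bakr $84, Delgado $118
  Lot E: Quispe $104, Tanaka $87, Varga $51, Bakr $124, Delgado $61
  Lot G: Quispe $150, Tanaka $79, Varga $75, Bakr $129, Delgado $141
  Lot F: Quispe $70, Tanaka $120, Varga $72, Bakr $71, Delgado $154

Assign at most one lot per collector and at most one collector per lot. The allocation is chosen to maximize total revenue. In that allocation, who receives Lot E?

Optimal: Quispe→Lot G ($150), Tanaka→Lot B ($146), Varga→Lot A ($153), Bakr→Lot E ($124), Delgado→Lot F ($154) — total 150+146+153+124+154 = $727.
Column-greedy (each lot in turn goes to its best remaining collector) gives $621, worse by 106.
Bakr's own top lot is Lot G ($129), but forcing Bakr→Lot G and reassigning the rest optimally gives only $686 — worse by 41.

Bakr receives Lot E.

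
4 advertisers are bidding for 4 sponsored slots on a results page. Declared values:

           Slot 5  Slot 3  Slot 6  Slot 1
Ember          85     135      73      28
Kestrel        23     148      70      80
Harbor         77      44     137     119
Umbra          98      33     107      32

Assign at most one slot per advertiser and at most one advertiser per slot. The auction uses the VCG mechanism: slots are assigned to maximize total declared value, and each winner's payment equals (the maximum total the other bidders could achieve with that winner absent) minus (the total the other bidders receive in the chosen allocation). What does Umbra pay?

Efficient allocation: Ember→Slot 5 ($85), Kestrel→Slot 3 ($148), Harbor→Slot 1 ($119), Umbra→Slot 6 ($107); total welfare W = $459.
Umbra receives Slot 6 at value $107, so the others get W − 107 = $352.
Without Umbra: best allocation of the remaining 3 bidders over all 4 slots is Ember→Slot 5 ($85), Kestrel→Slot 3 ($148), Harbor→Slot 6 ($137), total $370.
VCG payment = (others' best without Umbra) − (others' welfare with Umbra) = 370 − 352 = $18.

Umbra pays $18.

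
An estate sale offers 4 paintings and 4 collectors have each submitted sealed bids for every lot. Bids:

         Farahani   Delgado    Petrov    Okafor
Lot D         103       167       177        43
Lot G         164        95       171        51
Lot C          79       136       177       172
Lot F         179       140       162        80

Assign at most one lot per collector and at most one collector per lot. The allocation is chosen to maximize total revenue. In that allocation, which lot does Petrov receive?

Optimal: Farahani→Lot F ($179), Delgado→Lot D ($167), Petrov→Lot G ($171), Okafor→Lot C ($172) — total 179+167+171+172 = $689.
Column-greedy (each lot in turn goes to its best remaining collector) gives $653, worse by 36.
Every other assignment is strictly worse.
Petrov's own top lot is Lot D ($177), but forcing Petrov→Lot D and reassigning the rest optimally gives only $653 — worse by 36.

Petrov receives Lot G.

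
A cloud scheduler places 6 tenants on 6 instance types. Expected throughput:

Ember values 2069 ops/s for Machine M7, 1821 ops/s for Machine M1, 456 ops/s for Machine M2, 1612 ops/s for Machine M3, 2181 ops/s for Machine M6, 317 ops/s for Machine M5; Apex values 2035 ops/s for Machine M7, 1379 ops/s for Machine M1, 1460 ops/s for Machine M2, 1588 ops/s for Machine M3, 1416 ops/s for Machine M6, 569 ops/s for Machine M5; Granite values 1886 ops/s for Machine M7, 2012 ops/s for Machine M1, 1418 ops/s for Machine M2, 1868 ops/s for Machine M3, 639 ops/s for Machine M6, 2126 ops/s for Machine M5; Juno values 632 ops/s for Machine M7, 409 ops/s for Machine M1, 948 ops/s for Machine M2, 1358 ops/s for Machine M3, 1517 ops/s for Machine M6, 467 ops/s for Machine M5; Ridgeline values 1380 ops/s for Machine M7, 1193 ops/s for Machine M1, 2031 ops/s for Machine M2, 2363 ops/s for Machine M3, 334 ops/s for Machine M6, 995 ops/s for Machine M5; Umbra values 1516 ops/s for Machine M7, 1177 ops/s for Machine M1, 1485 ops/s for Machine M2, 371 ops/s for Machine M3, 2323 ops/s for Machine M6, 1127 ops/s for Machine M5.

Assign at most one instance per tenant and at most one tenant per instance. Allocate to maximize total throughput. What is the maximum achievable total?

This is the linear assignment problem.
Optimal: Ember→Machine M1 (1821 ops/s), Apex→Machine M7 (2035 ops/s), Granite→Machine M5 (2126 ops/s), Juno→Machine M3 (1358 ops/s), Ridgeline→Machine M2 (2031 ops/s), Umbra→Machine M6 (2323 ops/s) — total 1821+2035+2126+1358+2031+2323 = 11694 ops/s.
Next-best assignment: Ember→Machine M1, Apex→Machine M7, Granite→Machine M5, Juno→Machine M2, Ridgeline→Machine M3, Umbra→Machine M6 = 11616 ops/s.
No other one-to-one assignment exceeds 11694 ops/s.

Maximum total: 11694 ops/s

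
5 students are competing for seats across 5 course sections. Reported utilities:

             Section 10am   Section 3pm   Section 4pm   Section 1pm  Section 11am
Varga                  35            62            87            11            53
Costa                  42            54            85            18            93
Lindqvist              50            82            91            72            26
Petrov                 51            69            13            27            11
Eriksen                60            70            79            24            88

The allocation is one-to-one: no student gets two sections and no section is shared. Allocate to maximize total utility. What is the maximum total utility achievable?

This is the linear assignment problem.
Optimal: Varga→Section 4pm (87 points), Costa→Section 11am (93 points), Lindqvist→Section 1pm (72 points), Petrov→Section 3pm (69 points), Eriksen→Section 10am (60 points) — total 87+93+72+69+60 = 381 points.
Next-best assignment: Varga→Section 4pm, Costa→Section 11am, Lindqvist→Section 1pm, Petrov→Section 10am, Eriksen→Section 3pm = 373 points.
Checked against all permutations: 381 points is optimal.

Max total: 381 points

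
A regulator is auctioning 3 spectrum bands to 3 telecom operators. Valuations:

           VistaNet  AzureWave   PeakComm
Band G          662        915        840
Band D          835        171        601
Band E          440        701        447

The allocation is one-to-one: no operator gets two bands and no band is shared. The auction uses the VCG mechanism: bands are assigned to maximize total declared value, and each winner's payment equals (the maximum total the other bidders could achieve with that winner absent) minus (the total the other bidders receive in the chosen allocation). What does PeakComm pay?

PeakComm pays $214M.

Efficient allocation: VistaNet→Band D ($835M), AzureWave→Band E ($701M), PeakComm→Band G ($840M); total welfare W = $2376M.
PeakComm receives Band G at value $840M, so the others get W − 840 = $1536M.
Without PeakComm: best allocation of the remaining 2 bidders over all 3 bands is VistaNet→Band D ($835M), AzureWave→Band G ($915M), total $1750M.
VCG payment = (others' best without PeakComm) − (others' welfare with PeakComm) = 1750 − 1536 = $214M.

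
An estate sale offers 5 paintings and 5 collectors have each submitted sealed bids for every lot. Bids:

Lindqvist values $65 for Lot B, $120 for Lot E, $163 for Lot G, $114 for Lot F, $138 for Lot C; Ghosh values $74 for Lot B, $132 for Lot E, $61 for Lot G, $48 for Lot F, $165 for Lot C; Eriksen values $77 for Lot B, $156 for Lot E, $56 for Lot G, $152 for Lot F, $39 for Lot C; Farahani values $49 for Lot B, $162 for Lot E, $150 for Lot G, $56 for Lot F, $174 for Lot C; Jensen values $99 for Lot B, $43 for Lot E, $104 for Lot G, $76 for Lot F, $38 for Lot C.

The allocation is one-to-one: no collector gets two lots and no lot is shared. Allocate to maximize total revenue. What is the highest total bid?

Treat this as an assignment problem: match each collector to one lot.
Optimal: Lindqvist→Lot G ($163), Ghosh→Lot C ($165), Eriksen→Lot F ($152), Farahani→Lot E ($162), Jensen→Lot B ($99) — total 163+165+152+162+99 = $741.
Next-best assignment: Lindqvist→Lot G, Ghosh→Lot E, Eriksen→Lot F, Farahani→Lot C, Jensen→Lot B = $720.

Maximum total: $741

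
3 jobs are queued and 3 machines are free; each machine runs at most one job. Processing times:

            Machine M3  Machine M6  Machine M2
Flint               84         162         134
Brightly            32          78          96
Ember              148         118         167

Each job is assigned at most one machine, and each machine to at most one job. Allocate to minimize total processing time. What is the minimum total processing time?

Min total: 284 min

Optimal: Flint→Machine M2 (134 min), Brightly→Machine M3 (32 min), Ember→Machine M6 (118 min) — total 134+32+118 = 284 min.
Row-greedy (each job in turn takes its cheapest remaining machine) gives 329 min, worse by 45.
Swapping Ember↔Flint (Ember→Machine M2 167 min, Flint→Machine M6 162 min) adds 77.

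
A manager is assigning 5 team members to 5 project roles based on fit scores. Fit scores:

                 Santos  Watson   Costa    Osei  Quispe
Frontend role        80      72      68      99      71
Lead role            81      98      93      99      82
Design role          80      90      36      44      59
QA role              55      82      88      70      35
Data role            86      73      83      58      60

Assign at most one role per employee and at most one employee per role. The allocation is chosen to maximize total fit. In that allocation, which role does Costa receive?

Optimal: Santos→Data role (86 pts), Watson→Design role (90 pts), Costa→QA role (88 pts), Osei→Frontend role (99 pts), Quispe→Lead role (82 pts) — total 86+90+88+99+82 = 445 pts.
Column-greedy (each role in turn goes to its best remaining employee) gives 425 pts, worse by 20.
Swapping Watson↔Osei (Watson→Frontend role 72 pts, Osei→Design role 44 pts) loses 73.
Costa's own top role is Lead role (93 pts), but forcing Costa→Lead role and reassigning the rest optimally gives only 419 pts — worse by 26.

Costa receives QA role.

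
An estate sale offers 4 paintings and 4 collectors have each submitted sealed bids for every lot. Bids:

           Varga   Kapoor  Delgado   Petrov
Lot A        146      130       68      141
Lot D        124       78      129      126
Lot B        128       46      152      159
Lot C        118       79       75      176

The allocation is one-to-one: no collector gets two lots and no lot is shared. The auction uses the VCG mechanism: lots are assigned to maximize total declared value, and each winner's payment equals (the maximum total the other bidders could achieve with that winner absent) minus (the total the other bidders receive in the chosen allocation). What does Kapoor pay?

Efficient allocation: Varga→Lot D ($124), Kapoor→Lot A ($130), Delgado→Lot B ($152), Petrov→Lot C ($176); total welfare W = $582.
Kapoor receives Lot A at value $130, so the others get W − 130 = $452.
Without Kapoor: best allocation of the remaining 3 bidders over all 4 lots is Varga→Lot A ($146), Delgado→Lot B ($152), Petrov→Lot C ($176), total $474.
VCG payment = (others' best without Kapoor) − (others' welfare with Kapoor) = 474 − 452 = $22.

Kapoor pays $22.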